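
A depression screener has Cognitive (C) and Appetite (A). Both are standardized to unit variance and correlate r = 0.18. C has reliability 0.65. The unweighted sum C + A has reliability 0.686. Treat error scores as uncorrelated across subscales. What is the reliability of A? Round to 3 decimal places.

Var(C+A) = 2 + 2·0.18 = 2.360.
True-score variance = ρ_C + ρ_A + 2·0.18, so 0.686 = (0.65 + ρ_A + 0.36) / 2.360.
ρ_A = 0.686·2.360 − 0.65 − 0.36 = 0.609.

0.609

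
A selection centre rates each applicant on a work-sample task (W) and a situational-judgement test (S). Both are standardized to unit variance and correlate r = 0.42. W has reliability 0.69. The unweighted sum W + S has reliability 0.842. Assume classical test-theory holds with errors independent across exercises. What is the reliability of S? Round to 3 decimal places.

Var(W+S) = 2 + 2·0.42 = 2.840.
True-score variance = ρ_W + ρ_S + 2·0.42, so 0.842 = (0.69 + ρ_S + 0.84) / 2.840.
ρ_S = 0.842·2.840 − 0.69 − 0.84 = 0.861.

0.861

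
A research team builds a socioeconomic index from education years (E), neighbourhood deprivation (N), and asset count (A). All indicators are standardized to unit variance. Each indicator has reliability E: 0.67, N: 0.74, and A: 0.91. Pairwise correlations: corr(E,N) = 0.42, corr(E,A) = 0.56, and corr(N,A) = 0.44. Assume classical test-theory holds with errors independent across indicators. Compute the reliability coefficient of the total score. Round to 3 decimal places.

0.884

Var(E+N+A) = 3 + 2·[0.42 + 0.56 + 0.44] = 3 + 2.84 = 5.84.
Because errors are independent across components, Cov(Tᵢ,Tⱼ) = Cov(Xᵢ,Xⱼ); the off-diagonal part of the true-score variance is the same as above.
True-score variance = [0.67 + 0.74 + 0.91] + 2.84 = 2.32 + 2.84 = 5.16.
Reliability = 5.16 / 5.84 = 0.884.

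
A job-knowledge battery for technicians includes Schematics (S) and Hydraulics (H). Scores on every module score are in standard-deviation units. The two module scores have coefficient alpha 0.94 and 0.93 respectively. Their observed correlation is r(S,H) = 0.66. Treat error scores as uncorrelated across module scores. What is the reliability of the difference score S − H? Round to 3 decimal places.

0.809

Var(S−H) = 1 + 1 − 2·0.66 = 2 − 1.32 = 0.68.
Under uncorrelated errors the observed covariances equal the true-score covariances, so only the own-variance terms attenuate.
True-score variance = [0.94 + 0.93] − 1.32 = 1.87 − 1.32 = 0.55.
Reliability = 0.55 / 0.68 = 0.809.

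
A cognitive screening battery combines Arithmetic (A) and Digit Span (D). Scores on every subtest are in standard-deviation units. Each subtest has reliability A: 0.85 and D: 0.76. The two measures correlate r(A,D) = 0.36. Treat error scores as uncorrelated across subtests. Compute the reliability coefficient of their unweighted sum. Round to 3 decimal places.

Var(A+D) = 2 + 2·[0.36] = 2 + 0.72 = 2.72.
Because errors are independent across components, Cov(Tᵢ,Tⱼ) = Cov(Xᵢ,Xⱼ); the off-diagonal part of the true-score variance is the same as above.
True-score variance = [0.85 + 0.76] + 0.72 = 1.61 + 0.72 = 2.33.
Reliability = 2.33 / 2.72 = 0.857.

0.857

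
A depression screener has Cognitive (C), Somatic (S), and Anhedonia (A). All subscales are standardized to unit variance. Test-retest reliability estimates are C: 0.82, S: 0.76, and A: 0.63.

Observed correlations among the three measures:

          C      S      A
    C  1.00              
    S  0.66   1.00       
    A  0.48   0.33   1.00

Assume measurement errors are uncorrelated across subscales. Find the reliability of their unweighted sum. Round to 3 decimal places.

0.867

Var(C+S+A) = 3 + 2·[0.66 + 0.48 + 0.33] = 3 + 2.94 = 5.94.
Because errors are independent across components, Cov(Tᵢ,Tⱼ) = Cov(Xᵢ,Xⱼ); the off-diagonal part of the true-score variance is the same as above.
True-score variance = [0.82 + 0.76 + 0.63] + 2.94 = 2.21 + 2.94 = 5.15.
Reliability = 5.15 / 5.94 = 0.867.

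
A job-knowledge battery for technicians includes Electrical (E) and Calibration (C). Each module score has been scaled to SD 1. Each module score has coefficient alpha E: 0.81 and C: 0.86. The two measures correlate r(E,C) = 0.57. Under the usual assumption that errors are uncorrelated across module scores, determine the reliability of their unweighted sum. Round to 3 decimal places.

0.895

Var(E+C) = 2 + 2·[0.57] = 2 + 1.14 = 3.14.
With uncorrelated errors the cross-covariances are all true-score covariance, so they carry over unchanged; only the diagonal terms shrink to ρᵢσᵢ².
True-score variance = [0.81 + 0.86] + 1.14 = 1.67 + 1.14 = 2.81.
Reliability = 2.81 / 3.14 = 0.895.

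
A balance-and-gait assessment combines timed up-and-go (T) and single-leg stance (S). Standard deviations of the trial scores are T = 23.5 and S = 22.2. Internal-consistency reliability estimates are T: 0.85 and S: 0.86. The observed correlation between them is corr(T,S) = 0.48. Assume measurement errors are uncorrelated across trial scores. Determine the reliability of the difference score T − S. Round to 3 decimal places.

0.721

Var(T−S) = 23.5² + 22.2² − 2·23.5·22.2·0.48 = 1045.09 − 500.832 = 544.258.
Under uncorrelated errors the observed covariances equal the true-score covariances, so only the own-variance terms attenuate.
True-score variance = [23.5²·0.85 + 22.2²·0.86] − 500.832 = 893.255 − 500.832 = 392.423.
Reliability = 392.423 / 544.258 = 0.721.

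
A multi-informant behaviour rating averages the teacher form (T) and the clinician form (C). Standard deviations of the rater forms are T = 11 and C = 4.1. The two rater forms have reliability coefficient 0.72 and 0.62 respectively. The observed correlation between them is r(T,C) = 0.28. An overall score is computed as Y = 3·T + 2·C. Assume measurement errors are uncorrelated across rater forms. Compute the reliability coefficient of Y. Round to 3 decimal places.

Var(Y) = 3²·11² + 2²·4.1² + 2·[6·11·4.1·0.28] = 1156.24 + 151.536 = 1307.78.
Because errors are independent across components, Cov(Tᵢ,Tⱼ) = Cov(Xᵢ,Xⱼ); the off-diagonal part of the true-score variance is the same as above.
True-score variance = [3²·11²·0.72 + 2²·4.1²·0.62] + 151.536 = 825.769 + 151.536 = 977.305.
Reliability = 977.305 / 1307.78 = 0.747.

0.747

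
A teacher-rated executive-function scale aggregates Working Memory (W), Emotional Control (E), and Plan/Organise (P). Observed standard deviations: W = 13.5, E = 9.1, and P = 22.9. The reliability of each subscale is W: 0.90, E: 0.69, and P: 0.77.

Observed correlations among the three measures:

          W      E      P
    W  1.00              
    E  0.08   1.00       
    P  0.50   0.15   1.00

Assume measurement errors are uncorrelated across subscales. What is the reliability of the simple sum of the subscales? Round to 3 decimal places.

0.861

Var(W+E+P) = 13.5² + 9.1² + 22.9² + 2·[13.5·9.1·0.08 + 13.5·22.9·0.50 + 9.1·22.9·0.15] = 789.47 + 391.323 = 1180.79.
With uncorrelated errors the cross-covariances are all true-score covariance, so they carry over unchanged; only the diagonal terms shrink to ρᵢσᵢ².
True-score variance = [13.5²·0.90 + 9.1²·0.69 + 22.9²·0.77] + 391.323 = 624.96 + 391.323 = 1016.28.
Reliability = 1016.28 / 1180.79 = 0.861.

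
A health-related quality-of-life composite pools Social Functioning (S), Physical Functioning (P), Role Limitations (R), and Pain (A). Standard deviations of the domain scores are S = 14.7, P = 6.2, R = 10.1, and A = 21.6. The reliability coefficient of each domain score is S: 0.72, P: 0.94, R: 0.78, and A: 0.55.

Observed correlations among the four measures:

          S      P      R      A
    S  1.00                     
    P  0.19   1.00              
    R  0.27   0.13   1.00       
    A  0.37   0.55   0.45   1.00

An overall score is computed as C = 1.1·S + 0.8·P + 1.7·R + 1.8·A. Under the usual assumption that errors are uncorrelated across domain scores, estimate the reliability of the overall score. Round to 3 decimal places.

0.771

Var(C) = 1.1²·14.7² + 0.8²·6.2² + 1.7²·10.1² + 1.8²·21.6² + 2·[0.88·14.7·6.2·0.19 + 1.87·14.7·10.1·0.27 + 1.98·14.7·21.6·0.37 + 1.36·6.2·10.1·0.13 + 1.44·6.2·21.6·0.55 + 3.06·10.1·21.6·0.45] = 2092.53 + 1480.72 = 3573.25.
With uncorrelated errors the cross-covariances are all true-score covariance, so they carry over unchanged; only the diagonal terms shrink to ρᵢσᵢ².
True-score variance = [1.1²·14.7²·0.72 + 0.8²·6.2²·0.94 + 1.7²·10.1²·0.78 + 1.8²·21.6²·0.55] + 1480.72 = 1272.74 + 1480.72 = 2753.46.
Reliability = 2753.46 / 3573.25 = 0.771.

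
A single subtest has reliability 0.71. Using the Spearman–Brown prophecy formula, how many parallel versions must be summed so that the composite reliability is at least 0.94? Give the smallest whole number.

k ≥ ρ*(1−ρ₁)/(ρ₁(1−ρ*)) = 0.94·0.29 / (0.71·0.06) = 6.399.
Smallest integer k = 7.

7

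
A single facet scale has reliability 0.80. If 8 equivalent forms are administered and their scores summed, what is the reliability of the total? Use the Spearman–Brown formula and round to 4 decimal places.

ρ_k = kρ / (1 + (k−1)ρ) = 8·0.80 / (1 + 7·0.80) = 6.400 / 6.600 = 0.9697.

0.9697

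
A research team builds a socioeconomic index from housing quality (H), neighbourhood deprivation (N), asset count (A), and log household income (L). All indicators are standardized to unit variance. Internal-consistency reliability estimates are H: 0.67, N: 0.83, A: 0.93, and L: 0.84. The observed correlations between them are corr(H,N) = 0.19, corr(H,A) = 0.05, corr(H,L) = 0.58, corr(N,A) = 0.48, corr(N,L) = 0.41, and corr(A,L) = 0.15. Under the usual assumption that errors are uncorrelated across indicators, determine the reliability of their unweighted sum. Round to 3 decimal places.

0.905

Var(H+N+A+L) = 4 + 2·[0.19 + 0.05 + 0.58 + 0.48 + 0.41 + 0.15] = 4 + 3.72 = 7.72.
Because errors are independent across components, Cov(Tᵢ,Tⱼ) = Cov(Xᵢ,Xⱼ); the off-diagonal part of the true-score variance is the same as above.
True-score variance = [0.67 + 0.83 + 0.93 + 0.84] + 3.72 = 3.27 + 3.72 = 6.99.
Reliability = 6.99 / 7.72 = 0.905.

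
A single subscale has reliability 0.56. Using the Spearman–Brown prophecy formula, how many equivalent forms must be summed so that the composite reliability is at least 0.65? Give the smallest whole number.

2

k ≥ ρ*(1−ρ₁)/(ρ₁(1−ρ*)) = 0.65·0.44 / (0.56·0.35) = 1.459.
Smallest integer k = 2.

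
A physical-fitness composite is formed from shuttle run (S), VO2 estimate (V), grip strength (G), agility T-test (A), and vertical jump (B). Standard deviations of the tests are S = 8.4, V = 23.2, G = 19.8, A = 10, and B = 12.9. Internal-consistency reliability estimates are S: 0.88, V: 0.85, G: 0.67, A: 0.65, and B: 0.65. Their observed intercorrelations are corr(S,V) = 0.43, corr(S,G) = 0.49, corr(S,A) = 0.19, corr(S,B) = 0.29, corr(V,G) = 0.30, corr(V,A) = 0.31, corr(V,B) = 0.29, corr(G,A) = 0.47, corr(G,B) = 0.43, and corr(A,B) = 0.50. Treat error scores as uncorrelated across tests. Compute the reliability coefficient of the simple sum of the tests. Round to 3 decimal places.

Var(S+V+G+A+B) = 8.4² + 23.2² + 19.8² + 10² + 12.9² + 2·[8.4·23.2·0.43 + 8.4·19.8·0.49 + 8.4·10·0.19 + 8.4·12.9·0.29 + 23.2·19.8·0.30 + 23.2·10·0.31 + 23.2·12.9·0.29 + 19.8·10·0.47 + 19.8·12.9·0.43 + 10·12.9·0.50] = 1267.25 + 1553.18 = 2820.43.
Under uncorrelated errors the observed covariances equal the true-score covariances, so only the own-variance terms attenuate.
True-score variance = [8.4²·0.88 + 23.2²·0.85 + 19.8²·0.67 + 10²·0.65 + 12.9²·0.65] + 1553.18 = 955.43 + 1553.18 = 2508.61.
Reliability = 2508.61 / 2820.43 = 0.889.

0.889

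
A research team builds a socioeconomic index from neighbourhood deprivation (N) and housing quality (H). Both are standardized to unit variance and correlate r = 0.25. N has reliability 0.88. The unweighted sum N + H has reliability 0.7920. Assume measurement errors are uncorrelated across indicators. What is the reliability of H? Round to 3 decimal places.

0.600

Var(N+H) = 2 + 2·0.25 = 2.500.
True-score variance = ρ_N + ρ_H + 2·0.25, so 0.7920 = (0.88 + ρ_H + 0.50) / 2.500.
ρ_H = 0.7920·2.500 − 0.88 − 0.50 = 0.600.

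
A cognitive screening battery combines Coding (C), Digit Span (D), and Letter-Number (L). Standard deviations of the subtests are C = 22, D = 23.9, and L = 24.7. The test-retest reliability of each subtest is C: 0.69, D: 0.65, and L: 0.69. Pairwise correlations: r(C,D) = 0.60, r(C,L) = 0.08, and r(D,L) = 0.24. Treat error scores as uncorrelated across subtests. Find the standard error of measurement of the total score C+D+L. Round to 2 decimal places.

23.22

Var(total) = 1665.3 + 1001.26 = 2666.56.
True-score variance = 1126.21 + 1001.26 = 2127.47, so reliability = 0.7978.
Error variance = 2666.56 − 2127.47 = 539.091; SEM = √539.091 = 23.22.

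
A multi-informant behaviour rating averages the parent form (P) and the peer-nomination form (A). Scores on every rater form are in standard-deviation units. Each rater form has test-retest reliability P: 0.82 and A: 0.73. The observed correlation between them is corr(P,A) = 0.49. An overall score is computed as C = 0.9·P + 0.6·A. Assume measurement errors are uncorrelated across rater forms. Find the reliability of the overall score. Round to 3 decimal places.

Var(C) = 0.9² + 0.6² + 2·[0.54·0.49] = 1.17 + 0.5292 = 1.6992.
Under uncorrelated errors the observed covariances equal the true-score covariances, so only the own-variance terms attenuate.
True-score variance = [0.9²·0.82 + 0.6²·0.73] + 0.5292 = 0.927 + 0.5292 = 1.4562.
Reliability = 1.4562 / 1.6992 = 0.857.

0.857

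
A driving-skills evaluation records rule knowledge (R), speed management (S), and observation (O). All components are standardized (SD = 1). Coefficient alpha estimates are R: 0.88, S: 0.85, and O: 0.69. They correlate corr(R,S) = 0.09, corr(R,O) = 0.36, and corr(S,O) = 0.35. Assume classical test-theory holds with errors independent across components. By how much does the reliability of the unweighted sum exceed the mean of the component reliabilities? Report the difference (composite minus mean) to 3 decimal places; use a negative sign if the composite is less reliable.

0.067

Var(sum) = 3 + 1.6 = 4.6; true-score variance = 2.42 + 1.6 = 4.02; composite reliability = 0.8739.
Mean component reliability = 0.8067.
Difference = 0.8739 − 0.8067 = 0.067.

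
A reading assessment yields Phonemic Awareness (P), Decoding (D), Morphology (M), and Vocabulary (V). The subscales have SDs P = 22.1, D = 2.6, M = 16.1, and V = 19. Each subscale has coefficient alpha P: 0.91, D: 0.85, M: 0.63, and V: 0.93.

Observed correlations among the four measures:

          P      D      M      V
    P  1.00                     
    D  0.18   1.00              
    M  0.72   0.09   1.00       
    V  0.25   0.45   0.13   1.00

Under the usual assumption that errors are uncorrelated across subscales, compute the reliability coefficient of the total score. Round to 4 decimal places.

Var(P+D+M+V) = 22.1² + 2.6² + 16.1² + 19² + 2·[22.1·2.6·0.18 + 22.1·16.1·0.72 + 22.1·19·0.25 + 2.6·16.1·0.09 + 2.6·19·0.45 + 16.1·19·0.13] = 1115.38 + 874.531 = 1989.91.
With uncorrelated errors the cross-covariances are all true-score covariance, so they carry over unchanged; only the diagonal terms shrink to ρᵢσᵢ².
True-score variance = [22.1²·0.91 + 2.6²·0.85 + 16.1²·0.63 + 19²·0.93] + 874.531 = 949.231 + 874.531 = 1823.76.
Reliability = 1823.76 / 1989.91 = 0.9165.

0.9165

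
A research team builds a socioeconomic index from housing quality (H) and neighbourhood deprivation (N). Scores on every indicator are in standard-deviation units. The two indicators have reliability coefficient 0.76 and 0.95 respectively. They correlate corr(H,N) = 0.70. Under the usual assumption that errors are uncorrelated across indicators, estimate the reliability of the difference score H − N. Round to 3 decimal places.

Var(H−N) = 1 + 1 − 2·0.70 = 2 − 1.4 = 0.6.
With uncorrelated errors the cross-covariances are all true-score covariance, so they carry over unchanged; only the diagonal terms shrink to ρᵢσᵢ².
True-score variance = [0.76 + 0.95] − 1.4 = 1.71 − 1.4 = 0.31.
Reliability = 0.31 / 0.6 = 0.517.

0.517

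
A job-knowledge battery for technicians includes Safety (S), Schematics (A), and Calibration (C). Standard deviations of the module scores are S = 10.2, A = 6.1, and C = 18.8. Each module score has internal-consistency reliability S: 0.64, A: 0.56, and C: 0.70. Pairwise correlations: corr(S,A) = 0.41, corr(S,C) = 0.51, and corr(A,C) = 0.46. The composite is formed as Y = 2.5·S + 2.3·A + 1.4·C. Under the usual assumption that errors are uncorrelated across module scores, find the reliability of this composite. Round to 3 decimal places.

Var(Y) = 2.5²·10.2² + 2.3²·6.1² + 1.4²·18.8² + 2·[5.75·10.2·6.1·0.41 + 3.5·10.2·18.8·0.51 + 3.22·6.1·18.8·0.46] = 1539.83 + 1317.68 = 2857.51.
With uncorrelated errors the cross-covariances are all true-score covariance, so they carry over unchanged; only the diagonal terms shrink to ρᵢσᵢ².
True-score variance = [2.5²·10.2²·0.64 + 2.3²·6.1²·0.56 + 1.4²·18.8²·0.70] + 1317.68 = 1011.31 + 1317.68 = 2328.99.
Reliability = 2328.99 / 2857.51 = 0.815.

0.815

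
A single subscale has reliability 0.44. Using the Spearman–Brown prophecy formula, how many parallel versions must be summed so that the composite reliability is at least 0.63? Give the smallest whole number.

3

k ≥ ρ*(1−ρ₁)/(ρ₁(1−ρ*)) = 0.63·0.56 / (0.44·0.37) = 2.167.
Smallest integer k = 3.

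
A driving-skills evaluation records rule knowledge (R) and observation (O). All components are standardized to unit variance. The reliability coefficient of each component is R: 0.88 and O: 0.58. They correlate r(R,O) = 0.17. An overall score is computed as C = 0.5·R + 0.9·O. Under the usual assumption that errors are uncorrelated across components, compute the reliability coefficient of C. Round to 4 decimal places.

Var(C) = 0.5² + 0.9² + 2·[0.45·0.17] = 1.06 + 0.153 = 1.213.
Under uncorrelated errors the observed covariances equal the true-score covariances, so only the own-variance terms attenuate.
True-score variance = [0.5²·0.88 + 0.9²·0.58] + 0.153 = 0.6898 + 0.153 = 0.8428.
Reliability = 0.8428 / 1.213 = 0.6948.

0.6948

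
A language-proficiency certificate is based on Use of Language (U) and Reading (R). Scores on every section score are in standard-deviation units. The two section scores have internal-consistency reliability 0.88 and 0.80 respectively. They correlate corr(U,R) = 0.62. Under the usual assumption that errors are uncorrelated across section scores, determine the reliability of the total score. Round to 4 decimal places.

0.9012

Var(U+R) = 2 + 2·[0.62] = 2 + 1.24 = 3.24.
Because errors are independent across components, Cov(Tᵢ,Tⱼ) = Cov(Xᵢ,Xⱼ); the off-diagonal part of the true-score variance is the same as above.
True-score variance = [0.88 + 0.80] + 1.24 = 1.68 + 1.24 = 2.92.
Reliability = 2.92 / 3.24 = 0.9012.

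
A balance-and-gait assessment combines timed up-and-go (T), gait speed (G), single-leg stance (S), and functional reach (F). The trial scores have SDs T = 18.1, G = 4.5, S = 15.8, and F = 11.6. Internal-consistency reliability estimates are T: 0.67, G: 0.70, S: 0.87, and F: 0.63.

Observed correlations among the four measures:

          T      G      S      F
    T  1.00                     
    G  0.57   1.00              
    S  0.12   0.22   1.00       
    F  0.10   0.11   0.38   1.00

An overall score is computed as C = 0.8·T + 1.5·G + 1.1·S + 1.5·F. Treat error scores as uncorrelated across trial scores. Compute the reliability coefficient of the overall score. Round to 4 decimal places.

Var(C) = 0.8²·18.1² + 1.5²·4.5² + 1.1²·15.8² + 1.5²·11.6² + 2·[1.2·18.1·4.5·0.57 + 0.88·18.1·15.8·0.12 + 1.2·18.1·11.6·0.10 + 1.65·4.5·15.8·0.22 + 2.25·4.5·11.6·0.11 + 1.65·15.8·11.6·0.38] = 860.057 + 529.504 = 1389.56.
Because errors are independent across components, Cov(Tᵢ,Tⱼ) = Cov(Xᵢ,Xⱼ); the off-diagonal part of the true-score variance is the same as above.
True-score variance = [0.8²·18.1²·0.67 + 1.5²·4.5²·0.70 + 1.1²·15.8²·0.87 + 1.5²·11.6²·0.63] + 529.504 = 625.908 + 529.504 = 1155.41.
Reliability = 1155.41 / 1389.56 = 0.8315.

0.8315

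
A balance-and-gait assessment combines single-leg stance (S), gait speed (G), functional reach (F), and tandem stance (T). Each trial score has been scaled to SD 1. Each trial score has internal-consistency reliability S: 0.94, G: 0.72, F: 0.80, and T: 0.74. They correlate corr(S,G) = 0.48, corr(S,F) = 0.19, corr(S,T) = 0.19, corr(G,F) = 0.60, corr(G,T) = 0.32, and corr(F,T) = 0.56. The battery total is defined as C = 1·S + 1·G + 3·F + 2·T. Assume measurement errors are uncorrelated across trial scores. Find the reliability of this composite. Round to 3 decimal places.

Var(C) = 1 + 1 + 3² + 2² + 2·[0.48 + 3·0.19 + 2·0.19 + 3·0.60 + 2·0.32 + 6·0.56] = 15 + 14.46 = 29.46.
Because errors are independent across components, Cov(Tᵢ,Tⱼ) = Cov(Xᵢ,Xⱼ); the off-diagonal part of the true-score variance is the same as above.
True-score variance = [0.94 + 0.72 + 3²·0.80 + 2²·0.74] + 14.46 = 11.82 + 14.46 = 26.28.
Reliability = 26.28 / 29.46 = 0.892.

0.892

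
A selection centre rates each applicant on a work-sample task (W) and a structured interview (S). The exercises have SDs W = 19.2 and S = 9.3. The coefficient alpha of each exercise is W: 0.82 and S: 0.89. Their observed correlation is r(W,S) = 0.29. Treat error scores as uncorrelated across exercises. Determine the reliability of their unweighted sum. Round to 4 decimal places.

0.8642

Var(W+S) = 19.2² + 9.3² + 2·[19.2·9.3·0.29] = 455.13 + 103.565 = 558.695.
Under uncorrelated errors the observed covariances equal the true-score covariances, so only the own-variance terms attenuate.
True-score variance = [19.2²·0.82 + 9.3²·0.89] + 103.565 = 379.261 + 103.565 = 482.826.
Reliability = 482.826 / 558.695 = 0.8642.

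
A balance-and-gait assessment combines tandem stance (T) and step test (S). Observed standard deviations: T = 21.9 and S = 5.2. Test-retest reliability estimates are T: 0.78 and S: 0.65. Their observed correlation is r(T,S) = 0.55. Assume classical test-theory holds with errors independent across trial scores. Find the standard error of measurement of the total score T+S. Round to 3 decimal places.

10.723

Var(total) = 506.65 + 125.268 = 631.918.
True-score variance = 391.672 + 125.268 = 516.94, so reliability = 0.8180.
Error variance = 631.918 − 516.94 = 114.978; SEM = √114.978 = 10.723.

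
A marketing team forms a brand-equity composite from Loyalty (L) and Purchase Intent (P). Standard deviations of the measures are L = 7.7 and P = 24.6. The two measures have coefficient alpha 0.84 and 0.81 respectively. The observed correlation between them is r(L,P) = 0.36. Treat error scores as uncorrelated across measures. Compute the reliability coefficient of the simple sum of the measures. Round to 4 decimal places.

0.8446

Var(L+P) = 7.7² + 24.6² + 2·[7.7·24.6·0.36] = 664.45 + 136.382 = 800.832.
With uncorrelated errors the cross-covariances are all true-score covariance, so they carry over unchanged; only the diagonal terms shrink to ρᵢσᵢ².
True-score variance = [7.7²·0.84 + 24.6²·0.81] + 136.382 = 539.983 + 136.382 = 676.366.
Reliability = 676.366 / 800.832 = 0.8446.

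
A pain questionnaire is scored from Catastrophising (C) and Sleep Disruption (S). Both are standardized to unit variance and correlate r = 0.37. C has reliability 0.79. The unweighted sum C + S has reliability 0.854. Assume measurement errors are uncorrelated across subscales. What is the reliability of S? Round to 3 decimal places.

Var(C+S) = 2 + 2·0.37 = 2.740.
True-score variance = ρ_C + ρ_S + 2·0.37, so 0.854 = (0.79 + ρ_S + 0.74) / 2.740.
ρ_S = 0.854·2.740 − 0.79 − 0.74 = 0.810.

0.810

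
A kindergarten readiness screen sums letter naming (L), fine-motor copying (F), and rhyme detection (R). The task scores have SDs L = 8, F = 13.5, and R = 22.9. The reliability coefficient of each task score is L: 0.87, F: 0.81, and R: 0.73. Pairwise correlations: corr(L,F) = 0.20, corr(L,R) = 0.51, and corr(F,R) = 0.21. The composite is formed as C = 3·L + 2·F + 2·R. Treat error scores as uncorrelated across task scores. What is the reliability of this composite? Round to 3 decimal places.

Var(C) = 3²·8² + 2²·13.5² + 2²·22.9² + 2·[6·8·13.5·0.20 + 6·8·22.9·0.51 + 4·13.5·22.9·0.21] = 3402.64 + 1899.76 = 5302.4.
Under uncorrelated errors the observed covariances equal the true-score covariances, so only the own-variance terms attenuate.
True-score variance = [3²·8²·0.87 + 2²·13.5²·0.81 + 2²·22.9²·0.73] + 1899.76 = 2622.89 + 1899.76 = 4522.64.
Reliability = 4522.64 / 5302.4 = 0.853.

0.853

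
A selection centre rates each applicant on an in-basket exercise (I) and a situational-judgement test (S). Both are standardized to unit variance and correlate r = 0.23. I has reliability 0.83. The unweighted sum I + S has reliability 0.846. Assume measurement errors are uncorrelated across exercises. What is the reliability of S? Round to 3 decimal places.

0.791

Var(I+S) = 2 + 2·0.23 = 2.460.
True-score variance = ρ_I + ρ_S + 2·0.23, so 0.846 = (0.83 + ρ_S + 0.46) / 2.460.
ρ_S = 0.846·2.460 − 0.83 − 0.46 = 0.791.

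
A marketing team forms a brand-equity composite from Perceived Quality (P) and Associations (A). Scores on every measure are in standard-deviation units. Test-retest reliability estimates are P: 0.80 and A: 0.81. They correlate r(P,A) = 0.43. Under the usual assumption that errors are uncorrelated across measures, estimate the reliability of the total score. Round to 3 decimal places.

Var(P+A) = 2 + 2·[0.43] = 2 + 0.86 = 2.86.
With uncorrelated errors the cross-covariances are all true-score covariance, so they carry over unchanged; only the diagonal terms shrink to ρᵢσᵢ².
True-score variance = [0.80 + 0.81] + 0.86 = 1.61 + 0.86 = 2.47.
Reliability = 2.47 / 2.86 = 0.864.

0.864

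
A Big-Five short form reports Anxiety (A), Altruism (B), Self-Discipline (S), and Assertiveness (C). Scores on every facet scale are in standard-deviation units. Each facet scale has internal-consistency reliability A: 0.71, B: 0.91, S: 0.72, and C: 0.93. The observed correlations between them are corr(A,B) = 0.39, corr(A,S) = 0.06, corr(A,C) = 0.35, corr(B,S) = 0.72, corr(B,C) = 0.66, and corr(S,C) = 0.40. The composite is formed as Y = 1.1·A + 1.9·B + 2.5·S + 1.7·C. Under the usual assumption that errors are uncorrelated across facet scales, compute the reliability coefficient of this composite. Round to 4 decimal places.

0.9172

Var(Y) = 1.1² + 1.9² + 2.5² + 1.7² + 2·[2.09·0.39 + 2.75·0.06 + 1.87·0.35 + 4.75·0.72 + 3.23·0.66 + 4.25·0.40] = 13.96 + 17.7728 = 31.7328.
Because errors are independent across components, Cov(Tᵢ,Tⱼ) = Cov(Xᵢ,Xⱼ); the off-diagonal part of the true-score variance is the same as above.
True-score variance = [1.1²·0.71 + 1.9²·0.91 + 2.5²·0.72 + 1.7²·0.93] + 17.7728 = 11.3319 + 17.7728 = 29.1047.
Reliability = 29.1047 / 31.7328 = 0.9172.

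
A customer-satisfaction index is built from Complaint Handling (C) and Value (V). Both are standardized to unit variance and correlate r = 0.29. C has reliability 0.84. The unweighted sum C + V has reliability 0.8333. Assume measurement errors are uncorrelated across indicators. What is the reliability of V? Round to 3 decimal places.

Var(C+V) = 2 + 2·0.29 = 2.580.
True-score variance = ρ_C + ρ_V + 2·0.29, so 0.8333 = (0.84 + ρ_V + 0.58) / 2.580.
ρ_V = 0.8333·2.580 − 0.84 − 0.58 = 0.730.

0.730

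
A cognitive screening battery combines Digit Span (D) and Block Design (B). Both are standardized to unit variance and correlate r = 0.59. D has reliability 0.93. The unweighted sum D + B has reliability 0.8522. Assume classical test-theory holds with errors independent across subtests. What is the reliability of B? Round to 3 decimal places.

Var(D+B) = 2 + 2·0.59 = 3.180.
True-score variance = ρ_D + ρ_B + 2·0.59, so 0.8522 = (0.93 + ρ_B + 1.18) / 3.180.
ρ_B = 0.8522·3.180 − 0.93 − 1.18 = 0.600.

0.600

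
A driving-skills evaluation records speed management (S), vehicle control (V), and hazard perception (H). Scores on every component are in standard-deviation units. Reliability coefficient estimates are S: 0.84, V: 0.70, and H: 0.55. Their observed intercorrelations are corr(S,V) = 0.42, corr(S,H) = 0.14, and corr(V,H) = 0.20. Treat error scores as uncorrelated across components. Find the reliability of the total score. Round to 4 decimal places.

Var(S+V+H) = 3 + 2·[0.42 + 0.14 + 0.20] = 3 + 1.52 = 4.52.
Because errors are independent across components, Cov(Tᵢ,Tⱼ) = Cov(Xᵢ,Xⱼ); the off-diagonal part of the true-score variance is the same as above.
True-score variance = [0.84 + 0.70 + 0.55] + 1.52 = 2.09 + 1.52 = 3.61.
Reliability = 3.61 / 4.52 = 0.7987.

0.7987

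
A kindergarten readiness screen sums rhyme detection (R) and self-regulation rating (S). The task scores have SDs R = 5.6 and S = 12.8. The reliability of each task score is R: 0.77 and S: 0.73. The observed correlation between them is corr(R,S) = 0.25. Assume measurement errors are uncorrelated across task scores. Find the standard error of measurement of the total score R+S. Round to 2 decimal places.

Var(total) = 195.2 + 35.84 = 231.04.
True-score variance = 143.75 + 35.84 = 179.59, so reliability = 0.7773.
Error variance = 231.04 − 179.59 = 51.4496; SEM = √51.4496 = 7.17.

7.17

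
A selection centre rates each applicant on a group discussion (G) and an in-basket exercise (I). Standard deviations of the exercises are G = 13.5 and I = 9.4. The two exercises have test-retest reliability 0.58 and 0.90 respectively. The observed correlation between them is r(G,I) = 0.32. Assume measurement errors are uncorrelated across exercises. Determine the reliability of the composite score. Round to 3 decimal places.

0.757

Var(G+I) = 13.5² + 9.4² + 2·[13.5·9.4·0.32] = 270.61 + 81.216 = 351.826.
With uncorrelated errors the cross-covariances are all true-score covariance, so they carry over unchanged; only the diagonal terms shrink to ρᵢσᵢ².
True-score variance = [13.5²·0.58 + 9.4²·0.90] + 81.216 = 185.229 + 81.216 = 266.445.
Reliability = 266.445 / 351.826 = 0.757.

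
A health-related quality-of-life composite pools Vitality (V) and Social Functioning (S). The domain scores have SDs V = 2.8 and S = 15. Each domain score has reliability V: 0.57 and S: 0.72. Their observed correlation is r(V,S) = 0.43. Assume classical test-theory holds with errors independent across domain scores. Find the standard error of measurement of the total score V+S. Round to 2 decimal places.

8.15

Var(total) = 232.84 + 36.12 = 268.96.
True-score variance = 166.469 + 36.12 = 202.589, so reliability = 0.7532.
Error variance = 268.96 − 202.589 = 66.3712; SEM = √66.3712 = 8.15.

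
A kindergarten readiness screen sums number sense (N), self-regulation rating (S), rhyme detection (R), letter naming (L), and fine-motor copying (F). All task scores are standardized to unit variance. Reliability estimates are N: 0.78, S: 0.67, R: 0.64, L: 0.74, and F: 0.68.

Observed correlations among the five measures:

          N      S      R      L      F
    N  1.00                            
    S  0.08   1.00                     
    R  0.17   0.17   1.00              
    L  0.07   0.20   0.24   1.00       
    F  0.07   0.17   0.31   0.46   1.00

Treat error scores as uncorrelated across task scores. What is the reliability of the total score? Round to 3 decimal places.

Var(N+S+R+L+F) = 5 + 2·[0.08 + 0.17 + 0.07 + 0.07 + 0.17 + 0.20 + 0.17 + 0.24 + 0.31 + 0.46] = 5 + 3.88 = 8.88.
With uncorrelated errors the cross-covariances are all true-score covariance, so they carry over unchanged; only the diagonal terms shrink to ρᵢσᵢ².
True-score variance = [0.78 + 0.67 + 0.64 + 0.74 + 0.68] + 3.88 = 3.51 + 3.88 = 7.39.
Reliability = 7.39 / 8.88 = 0.832.

0.832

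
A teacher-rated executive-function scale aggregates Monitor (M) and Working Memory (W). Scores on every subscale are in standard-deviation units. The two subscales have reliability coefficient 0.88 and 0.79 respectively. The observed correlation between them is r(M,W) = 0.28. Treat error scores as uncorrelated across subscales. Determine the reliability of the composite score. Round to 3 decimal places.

Var(M+W) = 2 + 2·[0.28] = 2 + 0.56 = 2.56.
With uncorrelated errors the cross-covariances are all true-score covariance, so they carry over unchanged; only the diagonal terms shrink to ρᵢσᵢ².
True-score variance = [0.88 + 0.79] + 0.56 = 1.67 + 0.56 = 2.23.
Reliability = 2.23 / 2.56 = 0.871.

0.871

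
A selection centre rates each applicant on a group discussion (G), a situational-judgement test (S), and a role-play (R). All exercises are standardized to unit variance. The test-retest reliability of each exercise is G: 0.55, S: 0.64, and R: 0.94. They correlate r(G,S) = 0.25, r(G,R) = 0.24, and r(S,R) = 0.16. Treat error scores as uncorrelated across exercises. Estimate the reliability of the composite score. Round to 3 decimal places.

Var(G+S+R) = 3 + 2·[0.25 + 0.24 + 0.16] = 3 + 1.3 = 4.3.
Because errors are independent across components, Cov(Tᵢ,Tⱼ) = Cov(Xᵢ,Xⱼ); the off-diagonal part of the true-score variance is the same as above.
True-score variance = [0.55 + 0.64 + 0.94] + 1.3 = 2.13 + 1.3 = 3.43.
Reliability = 3.43 / 4.3 = 0.798.

0.798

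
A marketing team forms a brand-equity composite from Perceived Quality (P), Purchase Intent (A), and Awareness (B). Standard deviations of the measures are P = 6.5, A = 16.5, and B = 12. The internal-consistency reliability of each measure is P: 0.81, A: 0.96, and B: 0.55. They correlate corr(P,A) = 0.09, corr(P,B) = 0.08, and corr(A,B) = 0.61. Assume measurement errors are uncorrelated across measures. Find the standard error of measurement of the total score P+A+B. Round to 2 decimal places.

Var(total) = 458.5 + 273.345 = 731.845.
True-score variance = 374.783 + 273.345 = 648.128, so reliability = 0.8856.
Error variance = 731.845 − 648.128 = 83.7175; SEM = √83.7175 = 9.15.

9.15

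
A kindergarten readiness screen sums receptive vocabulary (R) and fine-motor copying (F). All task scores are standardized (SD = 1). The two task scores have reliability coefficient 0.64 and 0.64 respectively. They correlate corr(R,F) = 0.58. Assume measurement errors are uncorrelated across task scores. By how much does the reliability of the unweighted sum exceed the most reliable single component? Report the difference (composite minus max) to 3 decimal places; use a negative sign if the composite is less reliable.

Var(sum) = 2 + 1.16 = 3.16; true-score variance = 1.28 + 1.16 = 2.44; composite reliability = 0.7722.
Max component reliability = 0.6400.
Difference = 0.7722 − 0.6400 = 0.132.

0.132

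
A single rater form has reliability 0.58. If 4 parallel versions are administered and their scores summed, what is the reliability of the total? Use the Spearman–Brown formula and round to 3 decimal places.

ρ_k = kρ / (1 + (k−1)ρ) = 4·0.58 / (1 + 3·0.58) = 2.320 / 2.740 = 0.847.

0.847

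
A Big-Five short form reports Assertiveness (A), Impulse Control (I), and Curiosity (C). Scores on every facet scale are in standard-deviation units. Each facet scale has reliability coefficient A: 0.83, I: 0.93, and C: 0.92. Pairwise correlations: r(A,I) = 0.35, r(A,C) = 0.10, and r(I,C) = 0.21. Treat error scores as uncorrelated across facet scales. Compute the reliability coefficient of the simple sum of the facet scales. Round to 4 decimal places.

0.9259

Var(A+I+C) = 3 + 2·[0.35 + 0.10 + 0.21] = 3 + 1.32 = 4.32.
Because errors are independent across components, Cov(Tᵢ,Tⱼ) = Cov(Xᵢ,Xⱼ); the off-diagonal part of the true-score variance is the same as above.
True-score variance = [0.83 + 0.93 + 0.92] + 1.32 = 2.68 + 1.32 = 4.
Reliability = 4 / 4.32 = 0.9259.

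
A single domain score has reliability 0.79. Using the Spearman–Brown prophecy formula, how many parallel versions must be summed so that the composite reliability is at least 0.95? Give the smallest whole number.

6

k ≥ ρ*(1−ρ₁)/(ρ₁(1−ρ*)) = 0.95·0.21 / (0.79·0.05) = 5.051.
Smallest integer k = 6.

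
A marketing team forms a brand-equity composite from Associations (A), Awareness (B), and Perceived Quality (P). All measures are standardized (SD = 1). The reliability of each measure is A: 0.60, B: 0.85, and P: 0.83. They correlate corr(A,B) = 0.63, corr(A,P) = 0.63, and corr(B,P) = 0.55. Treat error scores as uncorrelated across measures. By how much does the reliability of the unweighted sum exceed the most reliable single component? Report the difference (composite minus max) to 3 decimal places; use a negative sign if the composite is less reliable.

0.041

Var(sum) = 3 + 3.62 = 6.62; true-score variance = 2.28 + 3.62 = 5.9; composite reliability = 0.8912.
Max component reliability = 0.8500.
Difference = 0.8912 − 0.8500 = 0.041.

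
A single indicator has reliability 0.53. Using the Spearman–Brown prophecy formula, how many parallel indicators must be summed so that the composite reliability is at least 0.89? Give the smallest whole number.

8

k ≥ ρ*(1−ρ₁)/(ρ₁(1−ρ*)) = 0.89·0.47 / (0.53·0.11) = 7.175.
Smallest integer k = 8.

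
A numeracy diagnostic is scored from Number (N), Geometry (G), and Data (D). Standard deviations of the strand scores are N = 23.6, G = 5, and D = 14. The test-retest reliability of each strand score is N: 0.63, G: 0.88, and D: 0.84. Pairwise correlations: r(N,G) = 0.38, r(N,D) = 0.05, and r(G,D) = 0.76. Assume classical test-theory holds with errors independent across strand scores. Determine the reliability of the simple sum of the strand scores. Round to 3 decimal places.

0.761

Var(N+G+D) = 23.6² + 5² + 14² + 2·[23.6·5·0.38 + 23.6·14·0.05 + 5·14·0.76] = 777.96 + 229.12 = 1007.08.
With uncorrelated errors the cross-covariances are all true-score covariance, so they carry over unchanged; only the diagonal terms shrink to ρᵢσᵢ².
True-score variance = [23.6²·0.63 + 5²·0.88 + 14²·0.84] + 229.12 = 537.525 + 229.12 = 766.645.
Reliability = 766.645 / 1007.08 = 0.761.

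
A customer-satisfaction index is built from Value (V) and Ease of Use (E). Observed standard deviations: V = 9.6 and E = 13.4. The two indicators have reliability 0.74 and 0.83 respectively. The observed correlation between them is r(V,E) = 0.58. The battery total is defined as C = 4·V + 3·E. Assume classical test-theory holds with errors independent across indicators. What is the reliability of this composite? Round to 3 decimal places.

Var(C) = 4²·9.6² + 3²·13.4² + 2·[12·9.6·13.4·0.58] = 3090.6 + 1790.67 = 4881.27.
Under uncorrelated errors the observed covariances equal the true-score covariances, so only the own-variance terms attenuate.
True-score variance = [4²·9.6²·0.74 + 3²·13.4²·0.83] + 1790.67 = 2432.49 + 1790.67 = 4223.16.
Reliability = 4223.16 / 4881.27 = 0.865.

0.865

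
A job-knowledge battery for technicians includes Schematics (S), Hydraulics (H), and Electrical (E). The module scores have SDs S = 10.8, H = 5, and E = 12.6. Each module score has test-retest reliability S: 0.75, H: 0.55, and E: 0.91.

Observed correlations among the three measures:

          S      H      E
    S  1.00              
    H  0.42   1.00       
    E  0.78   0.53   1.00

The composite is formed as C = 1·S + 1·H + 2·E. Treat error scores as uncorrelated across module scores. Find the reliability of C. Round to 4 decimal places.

0.9293

Var(C) = 10.8² + 5² + 2²·12.6² + 2·[10.8·5·0.42 + 2·10.8·12.6·0.78 + 2·5·12.6·0.53] = 776.68 + 603.49 = 1380.17.
Under uncorrelated errors the observed covariances equal the true-score covariances, so only the own-variance terms attenuate.
True-score variance = [10.8²·0.75 + 5²·0.55 + 2²·12.6²·0.91] + 603.49 = 679.116 + 603.49 = 1282.61.
Reliability = 1282.61 / 1380.17 = 0.9293.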